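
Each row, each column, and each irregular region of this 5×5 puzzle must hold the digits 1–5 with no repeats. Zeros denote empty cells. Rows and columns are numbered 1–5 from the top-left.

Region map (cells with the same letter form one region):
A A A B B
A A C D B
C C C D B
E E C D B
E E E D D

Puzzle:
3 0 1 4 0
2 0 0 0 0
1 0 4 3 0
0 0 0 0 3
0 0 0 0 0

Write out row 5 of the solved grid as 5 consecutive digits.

53214

r1c2 = 5: row 1 has {1,3,4}; col 2 has {}; region has {1,2,3} → only 5 remains.
r1c5 = 2: row 1 has {1,3,4,5}; col 5 has {3}; region has {3,4} → only 2 remains.
r2c2 = 4: row 2 has {2}; col 2 has {5}; region has {1,2,3,5} → only 4 remains.
r3c2 = 2: row 3 has {1,3,4}; col 2 has {4,5}; region has {1,4} → only 2 remains.
r3c5 = 5: row 3 has {1,2,3,4}; col 5 has {2,3}; region has {2,3,4} → only 5 remains.
r4c2 = 1: row 4 has {3}; col 2 has {2,4,5}; region has {} → only 1 remains.
r4c3 = 5: row 4 has {1,3}; col 3 has {1,4}; region has {1,2,4} → only 5 remains.
r4c4 = 2: row 4 has {1,3,5}; col 4 has {3,4}; region has {3} → only 2 remains.
r5c2 = 3: row 5 has {}; col 2 has {1,2,4,5}; region has {1} → only 3 remains.
r5c3 = 2: row 5 has {3}; col 3 has {1,4,5}; region has {1,3} → only 2 remains.
r2c3 = 3: row 2 has {2,4}; col 3 has {1,2,4,5}; region has {1,2,4,5} → only 3 remains.
r2c5 = 1: row 2 has {2,3,4}; col 5 has {2,3,5}; region has {2,3,4,5} → only 1 remains.
r4c1 = 4: row 4 has {1,2,3,5}; col 1 has {1,2,3}; region has {1,2,3} → only 4 remains.
r5c1 = 5: row 5 has {2,3}; col 1 has {1,2,3,4}; region has {1,2,3,4} → only 5 remains.
r5c4 = 1: row 5 has {2,3,5}; col 4 has {2,3,4}; region has {2,3} → only 1 remains.
r5c5 = 4: row 5 has {1,2,3,5}; col 5 has {1,2,3,5}; region has {1,2,3} → only 4 remains.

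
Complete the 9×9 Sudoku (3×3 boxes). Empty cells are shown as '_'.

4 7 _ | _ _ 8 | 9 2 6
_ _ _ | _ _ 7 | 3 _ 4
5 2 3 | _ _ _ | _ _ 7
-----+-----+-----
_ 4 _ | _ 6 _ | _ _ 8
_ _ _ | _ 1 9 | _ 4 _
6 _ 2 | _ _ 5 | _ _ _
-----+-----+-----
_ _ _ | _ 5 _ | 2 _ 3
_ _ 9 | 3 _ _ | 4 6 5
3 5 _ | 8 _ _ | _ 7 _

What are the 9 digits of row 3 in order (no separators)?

523694817

R1C3 = 1: row 1 has {2,4,6,7,8,9}; col 3 has {2,3,9}; box has {2,3,4,5,7} → only 1 remains.
R1C4 = 5: row 1 has {1,2,4,6,7,8,9}; col 4 has {3,8}; box has {7,8} → only 5 remains.
R1C5 = 3: row 1 has {1,2,4,5,6,7,8,9}; col 5 has {1,5,6}; box has {5,7,8} → only 3 remains.
R5C9 = 2: row 5 has {1,4,9}; col 9 has {3,4,5,6,7,8}; box has {4,8} → only 2 remains.
R9C7 = 1: row 9 has {3,5,7,8}; col 7 has {2,3,4,9}; box has {2,3,4,5,6,7} → only 1 remains.
R9C9 = 9: row 9 has {1,3,5,7,8}; col 9 has {2,3,4,5,6,7,8}; box has {1,2,3,4,5,6,7} → only 9 remains.
R3C7 = 8: row 3 has {2,3,5,7}; col 7 has {1,2,3,4,9}; box has {2,3,4,6,7,9} → only 8 remains.
R3C8 = 1: row 3 has {2,3,5,7,8}; col 8 has {2,4,6,7}; box has {2,3,4,6,7,8,9} → only 1 remains.
R5C4 = 7: row 5 has {1,2,4,9}; col 4 has {3,5,8}; box has {1,5,6,9} → only 7 remains.
R6C4 = 4: row 6 has {2,5,6}; col 4 has {3,5,7,8}; box has {1,5,6,7,9} → only 4 remains.
R6C5 = 8: row 6 has {2,4,5,6}; col 5 has {1,3,5,6}; box has {1,4,5,6,7,9} → only 8 remains.
R6C7 = 7: row 6 has {2,4,5,6,8}; col 7 has {1,2,3,4,8,9}; box has {2,4,8} → only 7 remains.
R6C9 = 1: row 6 has {2,4,5,6,7,8}; col 9 has {2,3,4,5,6,7,8,9}; box has {2,4,7,8} → only 1 remains.
R7C8 = 8: row 7 has {2,3,5}; col 8 has {1,2,4,6,7}; box has {1,2,3,4,5,6,7,9} → only 8 remains.
R2C8 = 5: row 2 has {3,4,7}; col 8 has {1,2,4,6,7,8}; box has {1,2,3,4,6,7,8,9} → only 5 remains.
R4C4 = 2: row 4 has {4,6,8}; col 4 has {3,4,5,7,8}; box has {1,4,5,6,7,8,9} → only 2 remains.
R4C6 = 3: row 4 has {2,4,6,8}; col 6 has {5,7,8,9}; box has {1,2,4,5,6,7,8,9} → only 3 remains.
R4C7 = 5: row 4 has {2,3,4,6,8}; col 7 has {1,2,3,4,7,8,9}; box has {1,2,4,7,8} → only 5 remains.
R4C8 = 9: row 4 has {2,3,4,5,6,8}; col 8 has {1,2,4,5,6,7,8}; box has {1,2,4,5,7,8} → only 9 remains.
R5C1 = 8: row 5 has {1,2,4,7,9}; col 1 has {3,4,5,6}; box has {2,4,6} → only 8 remains.
R5C2 = 3: row 5 has {1,2,4,7,8,9}; col 2 has {2,4,5,7}; box has {2,4,6,8} → only 3 remains.
R5C3 = 5: row 5 has {1,2,3,4,7,8,9}; col 3 has {1,2,3,9}; box has {2,3,4,6,8} → only 5 remains.
R5C7 = 6: row 5 has {1,2,3,4,5,7,8,9}; col 7 has {1,2,3,4,5,7,8,9}; box has {1,2,4,5,7,8,9} → only 6 remains.
R6C2 = 9: row 6 has {1,2,4,5,6,7,8}; col 2 has {2,3,4,5,7}; box has {2,3,4,5,6,8} → only 9 remains.
R6C8 = 3: row 6 has {1,2,4,5,6,7,8,9}; col 8 has {1,2,4,5,6,7,8,9}; box has {1,2,4,5,6,7,8,9} → only 3 remains.
R2C1 = 9: row 2 has {3,4,5,7}; col 1 has {3,4,5,6,8}; box has {1,2,3,4,5,7} → only 9 remains.
R2C5 = 2: row 2 has {3,4,5,7,9}; col 5 has {1,3,5,6,8}; box has {3,5,7,8} → only 2 remains.
R4C3 = 7: row 4 has {2,3,4,5,6,8,9}; col 3 has {1,2,3,5,9}; box has {2,3,4,5,6,8,9} → only 7 remains.
R8C5 = 7: row 8 has {3,4,5,6,9}; col 5 has {1,2,3,5,6,8}; box has {3,5,8} → only 7 remains.
R9C5 = 4: row 9 has {1,3,5,7,8,9}; col 5 has {1,2,3,5,6,7,8}; box has {3,5,7,8} → only 4 remains.
R3C5 = 9: row 3 has {1,2,3,5,7,8}; col 5 has {1,2,3,4,5,6,7,8}; box has {2,3,5,7,8} → only 9 remains.
R4C1 = 1: row 4 has {2,3,4,5,6,7,8,9}; col 1 has {3,4,5,6,8,9}; box has {2,3,4,5,6,7,8,9} → only 1 remains.
R7C1 = 7: row 7 has {2,3,5,8}; col 1 has {1,3,4,5,6,8,9}; box has {3,5,9} → only 7 remains.
R8C1 = 2: row 8 has {3,4,5,6,7,9}; col 1 has {1,3,4,5,6,7,8,9}; box has {3,5,7,9} → only 2 remains.
R8C6 = 1: row 8 has {2,3,4,5,6,7,9}; col 6 has {3,5,7,8,9}; box has {3,4,5,7,8} → only 1 remains.
R9C3 = 6: row 9 has {1,3,4,5,7,8,9}; col 3 has {1,2,3,5,7,9}; box has {2,3,5,7,9} → only 6 remains.
R9C6 = 2: row 9 has {1,3,4,5,6,7,8,9}; col 6 has {1,3,5,7,8,9}; box has {1,3,4,5,7,8} → only 2 remains.
R2C3 = 8: row 2 has {2,3,4,5,7,9}; col 3 has {1,2,3,5,6,7,9}; box has {1,2,3,4,5,7,9} → only 8 remains.
R3C4 = 6: row 3 has {1,2,3,5,7,8,9}; col 4 has {2,3,4,5,7,8}; box has {2,3,5,7,8,9} → only 6 remains.
R3C6 = 4: row 3 has {1,2,3,5,6,7,8,9}; col 6 has {1,2,3,5,7,8,9}; box has {2,3,5,6,7,8,9} → only 4 remains.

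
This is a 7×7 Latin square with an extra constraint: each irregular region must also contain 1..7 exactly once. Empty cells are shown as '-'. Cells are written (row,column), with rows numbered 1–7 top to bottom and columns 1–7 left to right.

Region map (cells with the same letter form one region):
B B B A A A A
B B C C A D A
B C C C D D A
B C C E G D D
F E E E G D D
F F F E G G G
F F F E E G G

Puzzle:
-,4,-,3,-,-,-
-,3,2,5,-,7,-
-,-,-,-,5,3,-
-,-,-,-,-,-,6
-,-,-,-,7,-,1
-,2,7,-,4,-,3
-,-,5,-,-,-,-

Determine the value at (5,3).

(2,7) = 4: row 2 has {2,3,5,7}; col 7 has {1,3,6}; region has {3} → only 4 remains.
(7,7) = 2: row 7 has {5}; col 7 has {1,3,4,6}; region has {3,4,7} → only 2 remains.
(3,7) = 7: row 3 has {3,5}; col 7 has {1,2,3,4,6}; region has {3,4} → only 7 remains.
(4,5) = 1: row 4 has {6}; col 5 has {4,5,7}; region has {2,3,4,7} → only 1 remains.
(7,6) = 6: row 7 has {2,5}; col 6 has {3,7}; region has {1,2,3,4,7} → only 6 remains.
(1,7) = 5: row 1 has {3,4}; col 7 has {1,2,3,4,6,7}; region has {3,4,7} → only 5 remains.
(2,5) = 6: row 2 has {2,3,4,5,7}; col 5 has {1,4,5,7}; region has {3,4,5,7} → only 6 remains.
(4,2) = 7: row 4 has {1,6}; col 2 has {2,3,4}; region has {2,5} → only 7 remains.
(6,6) = 5: row 6 has {2,3,4,7}; col 6 has {3,6,7}; region has {1,2,3,4,6,7} → only 5 remains.
(7,2) = 1: row 7 has {2,5,6}; col 2 has {2,3,4,7}; region has {2,5,7} → only 1 remains.
(7,5) = 3: row 7 has {1,2,5,6}; col 5 has {1,4,5,6,7}; region has {} → only 3 remains.
(1,5) = 2: row 1 has {3,4,5}; col 5 has {1,3,4,5,6,7}; region has {3,4,5,6,7} → only 2 remains.
(1,6) = 1: row 1 has {2,3,4,5}; col 6 has {3,5,6,7}; region has {2,3,4,5,6,7} → only 1 remains.
(2,1) = 1: row 2 has {2,3,4,5,6,7}; col 1 has {}; region has {3,4} → only 1 remains.
(3,2) = 6: row 3 has {3,5,7}; col 2 has {1,2,3,4,7}; region has {2,5,7} → only 6 remains.
(5,2) = 5: row 5 has {1,7}; col 2 has {1,2,3,4,6,7}; region has {3} → only 5 remains.
(6,1) = 6: row 6 has {2,3,4,5,7}; col 1 has {1}; region has {1,2,5,7} → only 6 remains.
(6,4) = 1: row 6 has {2,3,4,5,6,7}; col 4 has {3,5}; region has {3,5} → only 1 remains.
(7,1) = 4: row 7 has {1,2,3,5,6}; col 1 has {1,6}; region has {1,2,5,6,7} → only 4 remains.
(7,4) = 7: row 7 has {1,2,3,4,5,6}; col 4 has {1,3,5}; region has {1,3,5} → only 7 remains.
(1,1) = 7: row 1 has {1,2,3,4,5}; col 1 has {1,4,6}; region has {1,3,4} → only 7 remains.
(1,3) = 6: row 1 has {1,2,3,4,5,7}; col 3 has {2,5,7}; region has {1,3,4,7} → only 6 remains.
(3,1) = 2: row 3 has {3,5,6,7}; col 1 has {1,4,6,7}; region has {1,3,4,6,7} → only 2 remains.
(3,4) = 4: row 3 has {2,3,5,6,7}; col 4 has {1,3,5,7}; region has {2,5,6,7} → only 4 remains.
(4,1) = 5: row 4 has {1,6,7}; col 1 has {1,2,4,6,7}; region has {1,2,3,4,6,7} → only 5 remains.
(4,3) = 3: row 4 has {1,5,6,7}; col 3 has {2,5,6,7}; region has {2,4,5,6,7} → only 3 remains.
(4,4) = 2: row 4 has {1,3,5,6,7}; col 4 has {1,3,4,5,7}; region has {1,3,5,7} → only 2 remains.
(4,6) = 4: row 4 has {1,2,3,5,6,7}; col 6 has {1,3,5,6,7}; region has {1,3,5,6,7} → only 4 remains.
(5,1) = 3: row 5 has {1,5,7}; col 1 has {1,2,4,5,6,7}; region has {1,2,4,5,6,7} → only 3 remains.
(5,3) = 4: row 5 has {1,3,5,7}; col 3 has {2,3,5,6,7}; region has {1,2,3,5,7} → only 4 remains.

4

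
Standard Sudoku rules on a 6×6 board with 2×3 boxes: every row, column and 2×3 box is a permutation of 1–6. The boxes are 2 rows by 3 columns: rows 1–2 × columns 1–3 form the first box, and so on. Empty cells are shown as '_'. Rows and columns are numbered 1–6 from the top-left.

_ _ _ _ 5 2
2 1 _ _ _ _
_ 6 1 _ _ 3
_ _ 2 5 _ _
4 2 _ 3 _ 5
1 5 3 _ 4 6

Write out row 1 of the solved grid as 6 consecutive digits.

R2C6 = 4 (sole candidate).
R3C1 = 5 (sole candidate).
R3C5 = 2 (sole candidate).
R4C1 = 3 (sole candidate).
R4C2 = 4 (sole candidate).
R4C6 = 1 (sole candidate).
R5C3 = 6 (sole candidate).
R5C5 = 1 (sole candidate).
R6C4 = 2 (sole candidate).
R1C1 = 6: row 1 has {2,5}; col 1 has {1,2,3,4,5}; box has {1,2} → only 6 remains.
R1C2 = 3: row 1 has {2,5,6}; col 2 has {1,2,4,5,6}; box has {1,2,6} → only 3 remains.
R1C3 = 4: row 1 has {2,3,5,6}; col 3 has {1,2,3,6}; box has {1,2,3,6} → only 4 remains.
R1C4 = 1: row 1 has {2,3,4,5,6}; col 4 has {2,3,5}; box has {2,4,5} → only 1 remains.

634152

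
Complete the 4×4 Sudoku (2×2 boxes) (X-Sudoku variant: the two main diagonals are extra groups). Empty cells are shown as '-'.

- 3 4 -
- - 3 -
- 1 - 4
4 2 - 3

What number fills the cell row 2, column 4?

row 1, column 4 = 2: row 1 has {3,4}; col 4 has {3,4}; box has {3,4}; anti-diagonal has {1,3,4} → only 2 remains.
row 2, column 2 = 4: row 2 has {3}; col 2 has {1,2,3}; box has {3}; main diagonal has {3} → only 4 remains.
row 2, column 4 = 1: row 2 has {3,4}; col 4 has {2,3,4}; box has {2,3,4} → only 1 remains.

1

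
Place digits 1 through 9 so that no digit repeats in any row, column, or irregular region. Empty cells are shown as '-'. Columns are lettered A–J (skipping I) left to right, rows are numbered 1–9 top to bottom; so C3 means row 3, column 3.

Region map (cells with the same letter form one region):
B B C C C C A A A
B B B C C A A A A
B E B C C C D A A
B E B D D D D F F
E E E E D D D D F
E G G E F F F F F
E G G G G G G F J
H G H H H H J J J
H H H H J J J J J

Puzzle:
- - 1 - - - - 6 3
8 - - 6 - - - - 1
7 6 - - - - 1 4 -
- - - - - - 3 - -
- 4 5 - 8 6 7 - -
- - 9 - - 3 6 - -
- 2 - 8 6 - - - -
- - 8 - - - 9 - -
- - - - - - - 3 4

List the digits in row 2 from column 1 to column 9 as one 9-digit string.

834627591

E6 = 4 (hidden single in row 6).
C2 = 4: in row 2, 4 can only go here (every other open cell in that row sees a 4).
A8 = 4 (hidden single in column 1).
J8 = 6 (hidden single in row 8).
B4 = 8 (hidden single in column 2).
G7 = 4 (hidden single in column 7).
H6 = 8 (hidden single in column 8).
J3 = 8 (hidden single in column 9).
F1 = 8 (hidden single in row 1).
D1 = 4 (hidden single in row 1).
E1 = 7 (hidden single in row 1).
F4 = 4 (hidden single in row 4).
G9 = 8 (hidden single in row 9).
A4 = 1 (hidden single in region B).
A6 = 2 (sole candidate).
G1 = 2 (hidden single in row 1).
G2 = 5: row 2 has {1,4,6,8}; col 7 has {1,2,3,4,6,7,8,9}; region has {1,2,3,4,6,8} → only 5 remains.
E2 = 2: in row 2, 2 can only go here (every other open cell in that row sees a 2).
B2 = 3: in row 2, 3 can only go here (every other open cell in that row sees a 3).
C3 = 2 (sole candidate).
C4 = 6 (sole candidate).
C9 = 7 (sole candidate).
C7 = 3 (sole candidate).
A7 = 9 (sole candidate).
A1 = 5 (sole candidate).
B1 = 9 (sole candidate).
A5 = 3 (sole candidate).
D5 = 1 (sole candidate).
D6 = 7 (sole candidate).
J6 = 5 (sole candidate).
J7 = 7 (sole candidate).
A9 = 6 (sole candidate).
B6 = 1 (sole candidate).
F7 = 5 (sole candidate).
H7 = 1 (sole candidate).
B8 = 7 (sole candidate).
B9 = 5 (sole candidate).
E9 = 1 (sole candidate).
F9 = 2 (sole candidate).
F3 = 9 (sole candidate).
E8 = 3 (sole candidate).
F8 = 1 (sole candidate).
H8 = 5 (sole candidate).
D9 = 9 (sole candidate).
F2 = 7: row 2 has {1,2,3,4,5,6,8}; col 6 has {1,2,3,4,5,6,8,9}; region has {1,2,3,4,5,6,8} → only 7 remains.
H2 = 9: row 2 has {1,2,3,4,5,6,7,8}; col 8 has {1,3,4,5,6,8}; region has {1,2,3,4,5,6,7,8} → only 9 remains.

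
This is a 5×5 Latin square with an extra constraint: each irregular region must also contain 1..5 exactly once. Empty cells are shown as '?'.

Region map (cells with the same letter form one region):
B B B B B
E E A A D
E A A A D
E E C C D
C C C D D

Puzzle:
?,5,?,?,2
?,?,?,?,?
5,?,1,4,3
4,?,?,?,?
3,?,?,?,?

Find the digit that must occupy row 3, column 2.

2

row 1, column 1 = 1: row 1 has {2,5}; col 1 has {3,4,5}; region has {2,5} → only 1 remains.
row 1, column 4 = 3: row 1 has {1,2,5}; col 4 has {4}; region has {1,2,5} → only 3 remains.
row 2, column 1 = 2: row 2 has {}; col 1 has {1,3,4,5}; region has {4,5} → only 2 remains.
row 2, column 4 = 5: row 2 has {2}; col 4 has {3,4}; region has {1,4} → only 5 remains.
row 3, column 2 = 2: row 3 has {1,3,4,5}; col 2 has {5}; region has {1,4,5} → only 2 remains.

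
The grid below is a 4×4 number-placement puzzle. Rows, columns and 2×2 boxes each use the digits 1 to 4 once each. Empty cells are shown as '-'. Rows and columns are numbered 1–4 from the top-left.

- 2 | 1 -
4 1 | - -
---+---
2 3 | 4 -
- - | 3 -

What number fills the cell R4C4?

R1C1 = 3 (sole candidate).
R1C4 = 4 (sole candidate).
R2C3 = 2 (sole candidate).
R2C4 = 3 (sole candidate).
R3C4 = 1 (sole candidate).
R4C1 = 1 (sole candidate).
R4C2 = 4 (sole candidate).
R4C4 = 2: row 4 has {1,3,4}; col 4 has {1,3,4}; box has {1,3,4} → only 2 remains.

2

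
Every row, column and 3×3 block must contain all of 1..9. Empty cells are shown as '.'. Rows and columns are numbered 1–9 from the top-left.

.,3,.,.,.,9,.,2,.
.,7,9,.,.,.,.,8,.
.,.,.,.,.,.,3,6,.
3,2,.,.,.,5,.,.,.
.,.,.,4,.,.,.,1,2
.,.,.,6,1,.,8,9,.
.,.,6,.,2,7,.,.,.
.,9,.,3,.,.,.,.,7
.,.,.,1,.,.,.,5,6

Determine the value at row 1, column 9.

1

row 4, column 9 = 4 (sole candidate).
row 8, column 8 = 4 (sole candidate).
row 4, column 8 = 7 (sole candidate).
row 7, column 8 = 3 (sole candidate).
row 4, column 7 = 6 (sole candidate).
row 5, column 7 = 5 (sole candidate).
row 6, column 9 = 3 (sole candidate).
row 6, column 6 = 2 (sole candidate).
row 3, column 9 = 9 (hidden single in row 3).
row 4, column 3 = 1 (hidden single in row 4).
row 9, column 3 = 3 (hidden single in row 9).
row 9, column 1 = 7 (hidden single in row 9).
row 6, column 3 = 7 (hidden single in row 6).
row 5, column 3 = 8 (sole candidate).
row 5, column 6 = 3 (sole candidate).
row 5, column 2 = 6 (sole candidate).
row 5, column 1 = 9 (sole candidate).
row 5, column 5 = 7 (sole candidate).
row 2, column 5 = 3 (hidden single in row 2).
row 3, column 4 = 7 (hidden single in row 3).
row 1, column 7 = 7 (hidden single in row 1).
row 9, column 7 = 2 (hidden single in row 9).
row 8, column 7 = 1 (sole candidate).
row 2, column 7 = 4 (sole candidate).
row 7, column 7 = 9 (sole candidate).
row 7, column 9 = 8 (sole candidate).
row 7, column 4 = 5 (sole candidate).
row 1, column 4 = 8 (sole candidate).
row 2, column 4 = 2 (sole candidate).
row 4, column 4 = 9 (sole candidate).
row 4, column 5 = 8 (sole candidate).
row 8, column 5 = 6 (sole candidate).
row 8, column 6 = 8 (sole candidate).
row 9, column 6 = 4 (sole candidate).
row 3, column 6 = 1 (sole candidate).
row 9, column 2 = 8 (sole candidate).
row 9, column 5 = 9 (sole candidate).
row 2, column 6 = 6 (sole candidate).
row 1, column 1 = 6 (hidden single in row 1).
row 1, column 9 = 1: in row 1, 1 can only go here (every other open cell in that row sees a 1).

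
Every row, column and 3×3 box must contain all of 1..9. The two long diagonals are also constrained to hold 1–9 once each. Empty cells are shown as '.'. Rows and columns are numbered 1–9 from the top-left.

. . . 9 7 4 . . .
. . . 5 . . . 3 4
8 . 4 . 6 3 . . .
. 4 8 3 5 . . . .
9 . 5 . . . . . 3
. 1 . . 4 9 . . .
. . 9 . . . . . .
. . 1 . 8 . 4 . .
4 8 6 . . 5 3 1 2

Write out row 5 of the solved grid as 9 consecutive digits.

R5C5 = 1: row 5 has {3,5,9}; col 5 has {4,5,6,7,8}; box has {3,4,5,9}; main diagonal has {2,3,4,9}; anti-diagonal has {3,4,9} → only 1 remains.
R9C4 = 7: row 9 has {1,2,3,4,5,6,8}; col 4 has {3,5,9}; box has {5,8} → only 7 remains.
R9C5 = 9: row 9 has {1,2,3,4,5,6,7,8}; col 5 has {1,4,5,6,7,8}; box has {5,7,8} → only 9 remains.
R2C5 = 2: row 2 has {3,4,5}; col 5 has {1,4,5,6,7,8,9}; box has {3,4,5,6,7,9} → only 2 remains.
R3C4 = 1: row 3 has {3,4,6,8}; col 4 has {3,5,7,9}; box has {2,3,4,5,6,7,9} → only 1 remains.
R7C5 = 3: row 7 has {9}; col 5 has {1,2,4,5,6,7,8,9}; box has {5,7,8,9} → only 3 remains.
R2C3 = 7: row 2 has {2,3,4,5}; col 3 has {1,4,5,6,8,9}; box has {4,8} → only 7 remains.
R2C6 = 8: row 2 has {2,3,4,5,7}; col 6 has {3,4,5,9}; box has {1,2,3,4,5,6,7,9} → only 8 remains.
R2C2 = 6: row 2 has {2,3,4,5,7,8}; col 2 has {1,4,8}; box has {4,7,8}; main diagonal has {1,2,3,4,9} → only 6 remains.
R1C1 = 5: row 1 has {4,7,9}; col 1 has {4,8,9}; box has {4,6,7,8}; main diagonal has {1,2,3,4,6,9} → only 5 remains.
R2C1 = 1: row 2 has {2,3,4,5,6,7,8}; col 1 has {4,5,8,9}; box has {4,5,6,7,8} → only 1 remains.
R2C7 = 9: row 2 has {1,2,3,4,5,6,7,8}; col 7 has {3,4}; box has {3,4} → only 9 remains.
R8C8 = 7: row 8 has {1,4,8}; col 8 has {1,3}; box has {1,2,3,4}; main diagonal has {1,2,3,4,5,6,9} → only 7 remains.
R7C7 = 8: row 7 has {3,9}; col 7 has {3,4,9}; box has {1,2,3,4,7}; main diagonal has {1,2,3,4,5,6,7,9} → only 8 remains.
R1C7 = 1: in row 1, 1 can only go here (every other open cell in that row sees a 1).
R3C2 = 9: in row 3, 9 can only go here (every other open cell in that row sees a 9).
R4C9 = 1: in row 4, 1 can only go here (every other open cell in that row sees a 1).
R4C8 = 9: in row 4, 9 can only go here (every other open cell in that row sees a 9).
R5C8 = 4: in row 5, 4 can only go here (every other open cell in that row sees a 4).
R5C4 = 8: in row 5, 8 can only go here (every other open cell in that row sees an 8).
R7C6 = 1: in row 7, 1 can only go here (every other open cell in that row sees a 1).
R7C4 = 4: in row 7, 4 can only go here (every other open cell in that row sees a 4).
R8C1 = 3: in row 8, 3 can only go here (every other open cell in that row sees a 3).
R8C9 = 9: in row 8, 9 can only go here (every other open cell in that row sees a 9).
R6C3 = 3: in row 6, 3 can only go here (every other open cell in that row sees a 3).
R1C3 = 2: row 1 has {1,4,5,7,9}; col 3 has {1,3,4,5,6,7,8,9}; box has {1,4,5,6,7,8,9} → only 2 remains.
R1C2 = 3: row 1 has {1,2,4,5,7,9}; col 2 has {1,4,6,8,9}; box has {1,2,4,5,6,7,8,9} → only 3 remains.
R8C2 = 5: in row 8, 5 can only go here (every other open cell in that row sees a 5).
R6C7 = 5: in column 7, 5 can only go here (every other open cell in that column sees a 5).
R1C9 = 8: in anti-diagonal, 8 can only go here (every other open cell in that diagonal sees an 8).
R1C8 = 6: row 1 has {1,2,3,4,5,7,8,9}; col 8 has {1,3,4,7,9}; box has {1,3,4,8,9} → only 6 remains.
R7C8 = 5: row 7 has {1,3,4,8,9}; col 8 has {1,3,4,6,7,9}; box has {1,2,3,4,7,8,9} → only 5 remains.
R7C9 = 6: row 7 has {1,3,4,5,8,9}; col 9 has {1,2,3,4,8,9}; box has {1,2,3,4,5,7,8,9} → only 6 remains.
R3C8 = 2: row 3 has {1,3,4,6,8,9}; col 8 has {1,3,4,5,6,7,9}; box has {1,3,4,6,8,9} → only 2 remains.
R6C8 = 8: row 6 has {1,3,4,5,9}; col 8 has {1,2,3,4,5,6,7,9}; box has {1,3,4,5,9} → only 8 remains.
R6C9 = 7: row 6 has {1,3,4,5,8,9}; col 9 has {1,2,3,4,6,8,9}; box has {1,3,4,5,8,9} → only 7 remains.
R3C7 = 7: row 3 has {1,2,3,4,6,8,9}; col 7 has {1,3,4,5,8,9}; box has {1,2,3,4,6,8,9}; anti-diagonal has {1,3,4,5,8,9} → only 7 remains.
R3C9 = 5: row 3 has {1,2,3,4,6,7,8,9}; col 9 has {1,2,3,4,6,7,8,9}; box has {1,2,3,4,6,7,8,9} → only 5 remains.
R4C1 = 7: in row 4, 7 can only go here (every other open cell in that row sees a 7).
R5C2 = 2: row 5 has {1,3,4,5,8,9}; col 2 has {1,3,4,5,6,8,9}; box has {1,3,4,5,7,8,9} → only 2 remains.
R5C7 = 6: row 5 has {1,2,3,4,5,8,9}; col 7 has {1,3,4,5,7,8,9}; box has {1,3,4,5,7,8,9} → only 6 remains.
R6C1 = 6: row 6 has {1,3,4,5,7,8,9}; col 1 has {1,3,4,5,7,8,9}; box has {1,2,3,4,5,7,8,9} → only 6 remains.
R6C4 = 2: row 6 has {1,3,4,5,6,7,8,9}; col 4 has {1,3,4,5,7,8,9}; box has {1,3,4,5,8,9}; anti-diagonal has {1,3,4,5,7,8,9} → only 2 remains.
R7C1 = 2: row 7 has {1,3,4,5,6,8,9}; col 1 has {1,3,4,5,6,7,8,9}; box has {1,3,4,5,6,8,9} → only 2 remains.
R7C2 = 7: row 7 has {1,2,3,4,5,6,8,9}; col 2 has {1,2,3,4,5,6,8,9}; box has {1,2,3,4,5,6,8,9} → only 7 remains.
R8C4 = 6: row 8 has {1,3,4,5,7,8,9}; col 4 has {1,2,3,4,5,7,8,9}; box has {1,3,4,5,7,8,9} → only 6 remains.
R8C6 = 2: row 8 has {1,3,4,5,6,7,8,9}; col 6 has {1,3,4,5,8,9}; box has {1,3,4,5,6,7,8,9} → only 2 remains.
R4C6 = 6: row 4 has {1,3,4,5,7,8,9}; col 6 has {1,2,3,4,5,8,9}; box has {1,2,3,4,5,8,9}; anti-diagonal has {1,2,3,4,5,7,8,9} → only 6 remains.
R4C7 = 2: row 4 has {1,3,4,5,6,7,8,9}; col 7 has {1,3,4,5,6,7,8,9}; box has {1,3,4,5,6,7,8,9} → only 2 remains.
R5C6 = 7: row 5 has {1,2,3,4,5,6,8,9}; col 6 has {1,2,3,4,5,6,8,9}; box has {1,2,3,4,5,6,8,9} → only 7 remains.

925817643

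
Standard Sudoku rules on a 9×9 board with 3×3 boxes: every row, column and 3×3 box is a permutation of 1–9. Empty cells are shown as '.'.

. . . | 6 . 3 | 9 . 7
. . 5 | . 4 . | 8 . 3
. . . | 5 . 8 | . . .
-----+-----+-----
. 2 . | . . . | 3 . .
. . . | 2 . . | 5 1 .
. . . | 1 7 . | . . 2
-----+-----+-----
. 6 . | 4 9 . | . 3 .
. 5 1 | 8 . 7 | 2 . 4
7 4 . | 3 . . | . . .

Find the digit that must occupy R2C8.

2

R4C4 = 9 (sole candidate).
R8C5 = 6 (sole candidate).
R8C8 = 9 (sole candidate).
R2C4 = 7 (sole candidate).
R8C1 = 3 (sole candidate).
R1C8 = 5 (hidden single in row 1).
R4C1 = 1 (hidden single in row 4).
R7C7 = 7 (hidden single in row 7).
R9C3 = 9 (hidden single in row 9).
R6C1 = 5 (hidden single in column 1).
R6C2 = 9 (hidden single in row 6).
R2C2 = 1 (sole candidate).
R1C2 = 8 (sole candidate).
R1C5 = 1 (hidden single in row 1).
R3C5 = 2 (sole candidate).
R9C5 = 5 (sole candidate).
R2C6 = 9 (sole candidate).
R4C5 = 8 (sole candidate).
R4C9 = 6 (sole candidate).
R5C5 = 3 (sole candidate).
R6C7 = 4 (sole candidate).
R6C8 = 8 (sole candidate).
R9C8 = 6 (sole candidate).
R2C8 = 2: row 2 has {1,3,4,5,7,8,9}; col 8 has {1,3,5,6,8,9}; box has {3,5,7,8,9} → only 2 remains.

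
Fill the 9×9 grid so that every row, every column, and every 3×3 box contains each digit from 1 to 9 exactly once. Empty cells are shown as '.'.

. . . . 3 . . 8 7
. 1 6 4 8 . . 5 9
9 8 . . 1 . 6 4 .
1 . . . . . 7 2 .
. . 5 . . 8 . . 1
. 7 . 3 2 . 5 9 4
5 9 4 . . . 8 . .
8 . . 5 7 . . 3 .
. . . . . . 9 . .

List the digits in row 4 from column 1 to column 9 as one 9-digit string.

r1c3 = 2 (sole candidate).
r1c7 = 1 (sole candidate).
r5c7 = 3 (sole candidate).
r5c8 = 6 (sole candidate).
r6c1 = 6 (sole candidate).
r6c3 = 8 (sole candidate).
r6c6 = 1 (sole candidate).
r7c5 = 6 (sole candidate).
r7c9 = 2 (sole candidate).
r8c3 = 1 (sole candidate).
r8c7 = 4 (sole candidate).
r8c9 = 6 (sole candidate).
r9c5 = 4 (sole candidate).
r9c9 = 5 (sole candidate).
r1c1 = 4 (sole candidate).
r1c2 = 5 (sole candidate).
r2c7 = 2 (sole candidate).
r3c9 = 3 (sole candidate).
r4c9 = 8: row 4 has {1,2,7}; col 9 has {1,2,3,4,5,6,7,9}; box has {1,2,3,4,5,6,7,9} → only 8 remains.
r5c1 = 2 (sole candidate).
r5c2 = 4 (sole candidate).
r5c5 = 9 (sole candidate).
r7c4 = 1 (sole candidate).
r7c6 = 3 (sole candidate).
r7c8 = 7 (sole candidate).
r8c2 = 2 (sole candidate).
r8c6 = 9 (sole candidate).
r9c6 = 2 (sole candidate).
r9c8 = 1 (sole candidate).
r1c6 = 6 (sole candidate).
r2c6 = 7 (sole candidate).
r3c3 = 7 (sole candidate).
r3c4 = 2 (sole candidate).
r3c6 = 5 (sole candidate).
r4c2 = 3: row 4 has {1,2,7,8}; col 2 has {1,2,4,5,7,8,9}; box has {1,2,4,5,6,7,8} → only 3 remains.
r4c3 = 9: row 4 has {1,2,3,7,8}; col 3 has {1,2,4,5,6,7,8}; box has {1,2,3,4,5,6,7,8} → only 9 remains.
r4c4 = 6: row 4 has {1,2,3,7,8,9}; col 4 has {1,2,3,4,5}; box has {1,2,3,8,9} → only 6 remains.
r4c5 = 5: row 4 has {1,2,3,6,7,8,9}; col 5 has {1,2,3,4,6,7,8,9}; box has {1,2,3,6,8,9} → only 5 remains.
r4c6 = 4: row 4 has {1,2,3,5,6,7,8,9}; col 6 has {1,2,3,5,6,7,8,9}; box has {1,2,3,5,6,8,9} → only 4 remains.

139654728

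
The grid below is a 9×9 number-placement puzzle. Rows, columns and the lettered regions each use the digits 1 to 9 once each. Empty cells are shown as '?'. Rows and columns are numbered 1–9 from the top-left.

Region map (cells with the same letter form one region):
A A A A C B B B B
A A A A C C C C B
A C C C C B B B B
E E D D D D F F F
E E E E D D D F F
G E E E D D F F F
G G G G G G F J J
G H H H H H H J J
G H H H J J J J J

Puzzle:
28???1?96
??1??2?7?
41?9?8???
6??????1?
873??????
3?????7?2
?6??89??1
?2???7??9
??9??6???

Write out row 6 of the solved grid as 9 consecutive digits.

R2C7 = 8: in row 2, 8 can only go here (every other open cell in that row sees an 8).
R3C9 = 7: in row 3, 7 can only go here (every other open cell in that row sees a 7).
R6C8 = 8: in row 6, 8 can only go here (every other open cell in that row sees an 8).
R6C5 = 6: in row 6, 6 can only go here (every other open cell in that row sees a 6).
R2C4 = 6: in row 2, 6 can only go here (every other open cell in that row sees a 6).
R3C3 = 6: in row 3, 6 can only go here (every other open cell in that row sees a 6).
R5C8 = 6: in row 5, 6 can only go here (every other open cell in that row sees a 6).
R6C4 = 1: in row 6, 1 can only go here (every other open cell in that row sees a 1).
R6C2 = 9: in row 6, 9 can only go here (every other open cell in that row sees a 9).
R2C1 = 9: in row 2, 9 can only go here (every other open cell in that row sees a 9).
R8C7 = 6: in row 8, 6 can only go here (every other open cell in that row sees a 6).
R9C1 = 1: in row 9, 1 can only go here (every other open cell in that row sees a 1).
R8C1 = 5: row 8 has {2,6,7,9}; col 1 has {1,2,3,4,6,8,9}; region has {1,3,6,8,9} → only 5 remains.
R7C1 = 7: row 7 has {1,6,8,9}; col 1 has {1,2,3,4,5,6,8,9}; region has {1,3,5,6,8,9} → only 7 remains.
R8C5 = 1: in row 8, 1 can only go here (every other open cell in that row sees a 1).
R5C7 = 1: in row 5, 1 can only go here (every other open cell in that row sees a 1).
R5C5 = 9: in row 5, 9 can only go here (every other open cell in that row sees a 9).
R4C7 = 9: in row 4, 9 can only go here (every other open cell in that row sees a 9).
R5C4 = 2: in row 5, 2 can only go here (every other open cell in that row sees a 2).
R7C4 = 4: row 7 has {1,6,7,8,9}; col 4 has {1,2,6,9}; region has {1,3,5,6,7,8,9} → only 4 remains.
R7C3 = 2: row 7 has {1,4,6,7,8,9}; col 3 has {1,3,6,9}; region has {1,3,4,5,6,7,8,9} → only 2 remains.
R4C5 = 2: in row 4, 2 can only go here (every other open cell in that row sees a 2).
R9C5 = 7: in row 9, 7 can only go here (every other open cell in that row sees a 7).
R4C6 = 3: in column 6, 3 can only go here (every other open cell in that column sees a 3).
R9C9 = 8: in column 9, 8 can only go here (every other open cell in that column sees an 8).
R2C9 = 3: in column 9, 3 can only go here (every other open cell in that column sees a 3).
R2C2 = 5: row 2 has {1,2,3,6,7,8,9}; col 2 has {1,2,6,7,8,9}; region has {1,2,4,6,8,9} → only 5 remains.
R2C5 = 4: row 2 has {1,2,3,5,6,7,8,9}; col 5 has {1,2,6,7,8,9}; region has {1,2,6,7,8,9} → only 4 remains.
R4C2 = 4: row 4 has {1,2,3,6,9}; col 2 has {1,2,5,6,7,8,9}; region has {1,2,3,6,7,8,9} → only 4 remains.
R4C9 = 5: row 4 has {1,2,3,4,6,9}; col 9 has {1,2,3,6,7,8,9}; region has {1,2,6,7,8,9} → only 5 remains.
R5C9 = 4: row 5 has {1,2,3,6,7,8,9}; col 9 has {1,2,3,5,6,7,8,9}; region has {1,2,5,6,7,8,9} → only 4 remains.
R6C3 = 5: row 6 has {1,2,3,6,7,8,9}; col 3 has {1,2,3,6,9}; region has {1,2,3,4,6,7,8,9} → only 5 remains.
R6C6 = 4: row 6 has {1,2,3,5,6,7,8,9}; col 6 has {1,2,3,6,7,8,9}; region has {1,2,3,6,9} → only 4 remains.

395164782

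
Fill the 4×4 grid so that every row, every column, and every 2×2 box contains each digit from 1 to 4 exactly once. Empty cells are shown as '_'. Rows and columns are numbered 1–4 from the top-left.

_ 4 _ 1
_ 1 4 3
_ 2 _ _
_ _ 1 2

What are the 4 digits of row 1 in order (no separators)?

3421

r1c3 = 2: row 1 has {1,4}; col 3 has {1,4}; box has {1,3,4} → only 2 remains.
r2c1 = 2 (sole candidate).
r3c3 = 3 (sole candidate).
r3c4 = 4 (sole candidate).
r4c2 = 3 (sole candidate).
r1c1 = 3: row 1 has {1,2,4}; col 1 has {2}; box has {1,2,4} → only 3 remains.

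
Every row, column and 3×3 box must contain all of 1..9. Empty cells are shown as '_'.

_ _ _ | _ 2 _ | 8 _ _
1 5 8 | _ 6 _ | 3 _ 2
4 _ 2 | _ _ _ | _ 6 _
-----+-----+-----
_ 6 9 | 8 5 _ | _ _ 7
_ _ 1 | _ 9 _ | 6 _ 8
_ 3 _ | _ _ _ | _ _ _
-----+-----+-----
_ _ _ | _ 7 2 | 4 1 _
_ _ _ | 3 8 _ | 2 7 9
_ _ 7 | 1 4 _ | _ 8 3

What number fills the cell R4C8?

3

R4C1 = 2 (sole candidate).
R4C7 = 1 (sole candidate).
R6C5 = 1 (sole candidate).
R9C7 = 5 (sole candidate).
R3C5 = 3 (sole candidate).
R6C7 = 9 (sole candidate).
R7C9 = 6 (sole candidate).
R3C7 = 7 (sole candidate).
R3C2 = 9 (sole candidate).
R3C4 = 5 (sole candidate).
R3C9 = 1 (sole candidate).
R7C2 = 8 (sole candidate).
R7C4 = 9 (sole candidate).
R9C2 = 2 (sole candidate).
R9C6 = 6 (sole candidate).
R1C2 = 7 (sole candidate).
R1C4 = 4 (sole candidate).
R1C9 = 5 (sole candidate).
R2C4 = 7 (sole candidate).
R2C6 = 9 (sole candidate).
R2C8 = 4 (sole candidate).
R3C6 = 8 (sole candidate).
R4C8 = 3: row 4 has {1,2,5,6,7,8,9}; col 8 has {1,4,6,7,8}; box has {1,6,7,8,9} → only 3 remains.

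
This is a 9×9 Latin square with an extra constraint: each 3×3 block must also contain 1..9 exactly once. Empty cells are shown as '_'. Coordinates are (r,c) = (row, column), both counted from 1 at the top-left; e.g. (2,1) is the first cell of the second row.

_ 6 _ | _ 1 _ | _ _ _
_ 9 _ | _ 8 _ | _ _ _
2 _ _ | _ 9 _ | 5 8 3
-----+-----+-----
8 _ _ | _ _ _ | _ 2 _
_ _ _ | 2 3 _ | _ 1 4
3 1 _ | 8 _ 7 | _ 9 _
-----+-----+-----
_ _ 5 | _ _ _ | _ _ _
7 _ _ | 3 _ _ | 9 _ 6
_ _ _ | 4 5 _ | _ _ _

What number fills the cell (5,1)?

6

(6,7) = 6: row 6 has {1,3,7,8,9}; col 7 has {5,9}; box has {1,2,4,9} → only 6 remains.
(6,9) = 5: row 6 has {1,3,6,7,8,9}; col 9 has {3,4,6}; box has {1,2,4,6,9} → only 5 remains.
(8,5) = 2: row 8 has {3,6,7,9}; col 5 has {1,3,5,8,9}; box has {3,4,5} → only 2 remains.
(4,9) = 7: row 4 has {2,8}; col 9 has {3,4,5,6}; box has {1,2,4,5,6,9} → only 7 remains.
(5,7) = 8: row 5 has {1,2,3,4}; col 7 has {5,6,9}; box has {1,2,4,5,6,7,9} → only 8 remains.
(6,5) = 4: row 6 has {1,3,5,6,7,8,9}; col 5 has {1,2,3,5,8,9}; box has {2,3,7,8} → only 4 remains.
(4,5) = 6: row 4 has {2,7,8}; col 5 has {1,2,3,4,5,8,9}; box has {2,3,4,7,8} → only 6 remains.
(4,7) = 3: row 4 has {2,6,7,8}; col 7 has {5,6,8,9}; box has {1,2,4,5,6,7,8,9} → only 3 remains.
(6,3) = 2: row 6 has {1,3,4,5,6,7,8,9}; col 3 has {5}; box has {1,3,8} → only 2 remains.
(7,5) = 7: row 7 has {5}; col 5 has {1,2,3,4,5,6,8,9}; box has {2,3,4,5} → only 7 remains.
(1,3) = 8: in row 1, 8 can only go here (every other open cell in that row sees an 8).
(1,9) = 9: in row 1, 9 can only go here (every other open cell in that row sees a 9).
(1,6) = 3: in row 1, 3 can only go here (every other open cell in that row sees a 3).
(1,7) = 2: in row 1, 2 can only go here (every other open cell in that row sees a 2).
(2,9) = 1: row 2 has {8,9}; col 9 has {3,4,5,6,7,9}; box has {2,3,5,8,9} → only 1 remains.
(2,6) = 2: in row 2, 2 can only go here (every other open cell in that row sees a 2).
(2,3) = 3: in row 2, 3 can only go here (every other open cell in that row sees a 3).
(3,3) = 1: in row 3, 1 can only go here (every other open cell in that row sees a 1).
(8,3) = 4: row 8 has {2,3,6,7,9}; col 3 has {1,2,3,5,8}; box has {5,7} → only 4 remains.
(8,8) = 5: row 8 has {2,3,4,6,7,9}; col 8 has {1,2,8,9}; box has {6,9} → only 5 remains.
(4,3) = 9: row 4 has {2,3,6,7,8}; col 3 has {1,2,3,4,5,8}; box has {1,2,3,8} → only 9 remains.
(8,2) = 8: row 8 has {2,3,4,5,6,7,9}; col 2 has {1,6,9}; box has {4,5,7} → only 8 remains.
(8,6) = 1: row 8 has {2,3,4,5,6,7,8,9}; col 6 has {2,3,7}; box has {2,3,4,5,7} → only 1 remains.
(9,3) = 6: row 9 has {4,5}; col 3 has {1,2,3,4,5,8,9}; box has {4,5,7,8} → only 6 remains.
(4,6) = 5: row 4 has {2,3,6,7,8,9}; col 6 has {1,2,3,7}; box has {2,3,4,6,7,8} → only 5 remains.
(5,3) = 7: row 5 has {1,2,3,4,8}; col 3 has {1,2,3,4,5,6,8,9}; box has {1,2,3,8,9} → only 7 remains.
(5,6) = 9: row 5 has {1,2,3,4,7,8}; col 6 has {1,2,3,5,7}; box has {2,3,4,5,6,7,8} → only 9 remains.
(9,6) = 8: row 9 has {4,5,6}; col 6 has {1,2,3,5,7,9}; box has {1,2,3,4,5,7} → only 8 remains.
(9,9) = 2: row 9 has {4,5,6,8}; col 9 has {1,3,4,5,6,7,9}; box has {5,6,9} → only 2 remains.
(4,2) = 4: row 4 has {2,3,5,6,7,8,9}; col 2 has {1,6,8,9}; box has {1,2,3,7,8,9} → only 4 remains.
(4,4) = 1: row 4 has {2,3,4,5,6,7,8,9}; col 4 has {2,3,4,8}; box has {2,3,4,5,6,7,8,9} → only 1 remains.
(5,2) = 5: row 5 has {1,2,3,4,7,8,9}; col 2 has {1,4,6,8,9}; box has {1,2,3,4,7,8,9} → only 5 remains.
(7,6) = 6: row 7 has {5,7}; col 6 has {1,2,3,5,7,8,9}; box has {1,2,3,4,5,7,8} → only 6 remains.
(7,9) = 8: row 7 has {5,6,7}; col 9 has {1,2,3,4,5,6,7,9}; box has {2,5,6,9} → only 8 remains.
(9,2) = 3: row 9 has {2,4,5,6,8}; col 2 has {1,4,5,6,8,9}; box has {4,5,6,7,8} → only 3 remains.
(9,8) = 7: row 9 has {2,3,4,5,6,8}; col 8 has {1,2,5,8,9}; box has {2,5,6,8,9} → only 7 remains.
(1,8) = 4: row 1 has {1,2,3,6,8,9}; col 8 has {1,2,5,7,8,9}; box has {1,2,3,5,8,9} → only 4 remains.
(2,7) = 7: row 2 has {1,2,3,8,9}; col 7 has {2,3,5,6,8,9}; box has {1,2,3,4,5,8,9} → only 7 remains.
(2,8) = 6: row 2 has {1,2,3,7,8,9}; col 8 has {1,2,4,5,7,8,9}; box has {1,2,3,4,5,7,8,9} → only 6 remains.
(3,2) = 7: row 3 has {1,2,3,5,8,9}; col 2 has {1,3,4,5,6,8,9}; box has {1,2,3,6,8,9} → only 7 remains.
(3,4) = 6: row 3 has {1,2,3,5,7,8,9}; col 4 has {1,2,3,4,8}; box has {1,2,3,8,9} → only 6 remains.
(3,6) = 4: row 3 has {1,2,3,5,6,7,8,9}; col 6 has {1,2,3,5,6,7,8,9}; box has {1,2,3,6,8,9} → only 4 remains.
(5,1) = 6: row 5 has {1,2,3,4,5,7,8,9}; col 1 has {2,3,7,8}; box has {1,2,3,4,5,7,8,9} → only 6 remains.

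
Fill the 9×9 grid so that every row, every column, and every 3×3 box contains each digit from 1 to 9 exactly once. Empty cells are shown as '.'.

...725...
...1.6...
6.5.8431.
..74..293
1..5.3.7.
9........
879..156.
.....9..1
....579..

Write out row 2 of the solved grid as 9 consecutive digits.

798136425

r3c4 = 9: row 3 has {1,3,4,5,6,8}; col 4 has {1,4,5,7}; box has {1,2,4,5,6,7,8} → only 9 remains.
r4c1 = 5: row 4 has {2,3,4,7,9}; col 1 has {1,6,8,9}; box has {1,7,9} → only 5 remains.
r4c6 = 8: row 4 has {2,3,4,5,7,9}; col 6 has {1,3,4,5,6,7,9}; box has {3,4,5} → only 8 remains.
r6c6 = 2: row 6 has {9}; col 6 has {1,3,4,5,6,7,8,9}; box has {3,4,5,8} → only 2 remains.
r2c5 = 3: row 2 has {1,6}; col 5 has {2,5,8}; box has {1,2,4,5,6,7,8,9} → only 3 remains.
r3c2 = 2: row 3 has {1,3,4,5,6,8,9}; col 2 has {7}; box has {5,6} → only 2 remains.
r3c9 = 7: row 3 has {1,2,3,4,5,6,8,9}; col 9 has {1,3}; box has {1,3} → only 7 remains.
r4c2 = 6: row 4 has {2,3,4,5,7,8,9}; col 2 has {2,7}; box has {1,5,7,9} → only 6 remains.
r4c5 = 1: row 4 has {2,3,4,5,6,7,8,9}; col 5 has {2,3,5,8}; box has {2,3,4,5,8} → only 1 remains.
r6c4 = 6: row 6 has {2,9}; col 4 has {1,4,5,7,9}; box has {1,2,3,4,5,8} → only 6 remains.
r6c5 = 7: row 6 has {2,6,9}; col 5 has {1,2,3,5,8}; box has {1,2,3,4,5,6,8} → only 7 remains.
r7c5 = 4: row 7 has {1,5,6,7,8,9}; col 5 has {1,2,3,5,7,8}; box has {1,5,7,9} → only 4 remains.
r7c9 = 2: row 7 has {1,4,5,6,7,8,9}; col 9 has {1,3,7}; box has {1,5,6,9} → only 2 remains.
r8c5 = 6: row 8 has {1,9}; col 5 has {1,2,3,4,5,7,8}; box has {1,4,5,7,9} → only 6 remains.
r5c5 = 9: row 5 has {1,3,5,7}; col 5 has {1,2,3,4,5,6,7,8}; box has {1,2,3,4,5,6,7,8} → only 9 remains.
r7c4 = 3: row 7 has {1,2,4,5,6,7,8,9}; col 4 has {1,4,5,6,7,9}; box has {1,4,5,6,7,9} → only 3 remains.
r2c8 = 2: in row 2, 2 can only go here (every other open cell in that row sees a 2).
r2c1 = 7: in row 2, 7 can only go here (every other open cell in that row sees a 7).
r2c9 = 5: in row 2, 5 can only go here (every other open cell in that row sees a 5).
r2c2 = 9: in row 2, 9 can only go here (every other open cell in that row sees a 9).
r1c9 = 9: in row 1, 9 can only go here (every other open cell in that row sees a 9).
r1c7 = 6: in row 1, 6 can only go here (every other open cell in that row sees a 6).
r5c3 = 2: in row 5, 2 can only go here (every other open cell in that row sees a 2).
r5c9 = 6: in row 5, 6 can only go here (every other open cell in that row sees a 6).
r6c7 = 1: in row 6, 1 can only go here (every other open cell in that row sees a 1).
r6c8 = 5: in row 6, 5 can only go here (every other open cell in that row sees a 5).
r8c2 = 5: in row 8, 5 can only go here (every other open cell in that row sees a 5).
r8c7 = 7: in row 8, 7 can only go here (every other open cell in that row sees a 7).
r9c3 = 6: in row 9, 6 can only go here (every other open cell in that row sees a 6).
r9c2 = 1: in row 9, 1 can only go here (every other open cell in that row sees a 1).
r1c3 = 1: in row 1, 1 can only go here (every other open cell in that row sees a 1).
Singles propagation stalls; r2c3 is still open with candidates {4,8}.
  Try r2c3 = 4: this forces r1c1=3, r1c2=8, r1c8=4, r2c7=8; then row 5 has no cell left for 8 — contradiction.
So r2c3 = 8.
r2c7 = 4: row 2 has {1,2,3,5,6,7,8,9}; col 7 has {1,2,3,5,6,7,9}; box has {1,2,3,5,6,7,9} → only 4 remains.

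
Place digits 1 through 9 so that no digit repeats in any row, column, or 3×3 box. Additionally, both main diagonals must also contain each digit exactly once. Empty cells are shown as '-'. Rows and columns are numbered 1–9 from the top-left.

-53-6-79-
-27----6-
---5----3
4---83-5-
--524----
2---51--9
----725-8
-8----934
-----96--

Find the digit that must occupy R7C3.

R1C1 = 8: row 1 has {3,5,6,7,9}; col 1 has {2,4}; box has {2,3,5,7}; main diagonal has {1,2,3,4,5} → only 8 remains.
R1C6 = 4: row 1 has {3,5,6,7,8,9}; col 6 has {1,2,3,9}; box has {5,6} → only 4 remains.
R2C6 = 8: row 2 has {2,6,7}; col 6 has {1,2,3,4,9}; box has {4,5,6} → only 8 remains.
R3C6 = 7: row 3 has {3,5}; col 6 has {1,2,3,4,8,9}; box has {4,5,6,8} → only 7 remains.
R5C6 = 6: row 5 has {2,4,5}; col 6 has {1,2,3,4,7,8,9}; box has {1,2,3,4,5,8} → only 6 remains.
R6C4 = 7: row 6 has {1,2,5,9}; col 4 has {2,5}; box has {1,2,3,4,5,6,8}; anti-diagonal has {3,4,6,8} → only 7 remains.
R7C8 = 1: row 7 has {2,5,7,8}; col 8 has {3,5,6,9}; box has {3,4,5,6,8,9} → only 1 remains.
R8C5 = 1: row 8 has {3,4,8,9}; col 5 has {4,5,6,7,8}; box has {2,7,9} → only 1 remains.
R8C6 = 5: row 8 has {1,3,4,8,9}; col 6 has {1,2,3,4,6,7,8,9}; box has {1,2,7,9} → only 5 remains.
R9C5 = 3: row 9 has {6,9}; col 5 has {1,4,5,6,7,8}; box has {1,2,5,7,9} → only 3 remains.
R9C9 = 7: row 9 has {3,6,9}; col 9 has {3,4,8,9}; box has {1,3,4,5,6,8,9}; main diagonal has {1,2,3,4,5,8} → only 7 remains.
R1C4 = 1: row 1 has {3,4,5,6,7,8,9}; col 4 has {2,5,7}; box has {4,5,6,7,8} → only 1 remains.
R1C9 = 2: row 1 has {1,3,4,5,6,7,8,9}; col 9 has {3,4,7,8,9}; box has {3,6,7,9}; anti-diagonal has {3,4,6,7,8} → only 2 remains.
R2C5 = 9: row 2 has {2,6,7,8}; col 5 has {1,3,4,5,6,7,8}; box has {1,4,5,6,7,8} → only 9 remains.
R3C5 = 2: row 3 has {3,5,7}; col 5 has {1,3,4,5,6,7,8,9}; box has {1,4,5,6,7,8,9} → only 2 remains.
R3C7 = 1: row 3 has {2,3,5,7}; col 7 has {5,6,7,9}; box has {2,3,6,7,9}; anti-diagonal has {2,3,4,6,7,8} → only 1 remains.
R4C4 = 9: row 4 has {3,4,5,8}; col 4 has {1,2,5,7}; box has {1,2,3,4,5,6,7,8}; main diagonal has {1,2,3,4,5,7,8} → only 9 remains.
R4C7 = 2: row 4 has {3,4,5,8,9}; col 7 has {1,5,6,7,9}; box has {5,9} → only 2 remains.
R5C9 = 1: row 5 has {2,4,5,6}; col 9 has {2,3,4,7,8,9}; box has {2,5,9} → only 1 remains.
R7C3 = 9: row 7 has {1,2,5,7,8}; col 3 has {3,5,7}; box has {8}; anti-diagonal has {1,2,3,4,6,7,8} → only 9 remains.

9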